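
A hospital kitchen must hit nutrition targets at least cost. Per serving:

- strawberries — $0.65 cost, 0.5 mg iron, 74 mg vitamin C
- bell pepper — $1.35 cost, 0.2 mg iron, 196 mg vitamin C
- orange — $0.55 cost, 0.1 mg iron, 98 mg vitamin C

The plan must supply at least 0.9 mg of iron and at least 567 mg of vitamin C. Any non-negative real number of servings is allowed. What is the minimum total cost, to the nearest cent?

$3.36

Check every corner: each single food scaled to meet both minima, and each pair solved so both constraints bind.
strawberries only: max(0.9/0.5, 567/74) = 7.662 servings → $4.98.
bell pepper only: max(0.9/0.2, 567/196) = 4.5 servings → $6.08.
orange only: max(0.9/0.1, 567/98) = 9 servings → $4.95.
strawberries + bell pepper with both tight: 0.7572 servings and 2.607 servings → $4.01.
strawberries + orange with both tight: 0.7572 servings and 5.214 servings → $3.36.
bell pepper + orange (both tight): parallel constraints — no distinct corner.
The minimum over all feasible corners is $3.36.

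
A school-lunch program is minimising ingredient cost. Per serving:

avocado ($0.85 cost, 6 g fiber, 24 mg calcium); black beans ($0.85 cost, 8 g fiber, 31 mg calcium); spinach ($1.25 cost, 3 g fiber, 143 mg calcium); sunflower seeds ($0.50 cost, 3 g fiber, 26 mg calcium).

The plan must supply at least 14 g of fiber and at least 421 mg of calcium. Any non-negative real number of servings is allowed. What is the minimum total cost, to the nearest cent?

$4.09

At the optimum either one food covers both requirements or two foods hit both targets exactly; no other combination can be cheaper.
avocado only: max(14/6, 421/24) = 17.54 servings → $14.91.
black beans only: max(14/8, 421/31) = 13.58 servings → $11.54.
spinach only: max(14/3, 421/143) = 4.667 servings → $5.83.
sunflower seeds only: max(14/3, 421/26) = 16.19 servings → $8.10.
avocado + black beans with both targets exact would need a negative amount; discard.
avocado + spinach with both tight: 0.9402 servings and 2.786 servings → $4.28.
avocado + sunflower seeds: intersection lies outside the first quadrant.
black beans + spinach with both tight: 0.7031 servings and 2.792 servings → $4.09.
black beans + sunflower seeds: the both-tight solution has a negative serving — not a feasible corner.
spinach + sunflower seeds with both tight: 2.561 servings and 2.105 servings → $4.25.
The minimum over all feasible corners is $4.09.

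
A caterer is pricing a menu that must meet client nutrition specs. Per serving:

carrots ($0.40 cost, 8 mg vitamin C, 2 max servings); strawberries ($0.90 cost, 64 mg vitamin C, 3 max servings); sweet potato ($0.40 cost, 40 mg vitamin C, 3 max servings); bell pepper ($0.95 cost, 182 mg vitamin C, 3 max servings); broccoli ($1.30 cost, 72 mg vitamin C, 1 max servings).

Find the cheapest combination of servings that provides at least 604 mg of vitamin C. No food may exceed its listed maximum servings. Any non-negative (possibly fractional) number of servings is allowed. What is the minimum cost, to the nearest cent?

$3.43

Cost per mg of vitamin C: bell pepper $0.0052, sweet potato $0.0100, strawberries $0.0141, broccoli $0.0181, carrots $0.0500.
Take 3 servings of bell pepper: +546.0 mg vitamin C for $2.85 (total $2.85, still need 58.0 mg).
Take 1.45 servings of sweet potato: +58.0 mg vitamin C for $0.58 (total $3.43, still need 0.0 mg).
Filling from the cheapest source first is optimal under one linear minimum: $3.43.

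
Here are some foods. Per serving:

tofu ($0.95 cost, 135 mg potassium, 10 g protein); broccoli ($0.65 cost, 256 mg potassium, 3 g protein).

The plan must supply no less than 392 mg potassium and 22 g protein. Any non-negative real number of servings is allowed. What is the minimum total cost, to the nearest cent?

The cheapest plan sits at a corner of the feasible region — with two constraints it uses at most two foods.
tofu only: max(392/135, 22/10) = 2.904 servings → $2.76.
broccoli only: max(392/256, 22/3) = 7.333 servings → $4.77.
tofu + broccoli with both tight: 2.068 servings and 0.4408 servings → $2.25.
Cheapest feasible corner: $2.25.

$2.25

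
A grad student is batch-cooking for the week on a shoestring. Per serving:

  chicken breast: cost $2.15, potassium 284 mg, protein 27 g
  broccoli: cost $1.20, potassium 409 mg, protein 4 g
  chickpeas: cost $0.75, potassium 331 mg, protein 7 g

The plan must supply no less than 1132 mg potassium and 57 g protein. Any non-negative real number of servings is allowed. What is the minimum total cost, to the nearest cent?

$4.94

chicken breast only: max(1132/284, 57/27) = 3.986 servings → $8.57.
broccoli only: max(1132/409, 57/4) = 14.25 servings → $17.10.
chickpeas only: max(1132/331, 57/7) = 8.143 servings → $6.11.
chicken breast + broccoli with both tight: 1.896 servings and 1.451 servings → $5.82.
chicken breast + chickpeas with both tight: 1.575 servings and 2.069 servings → $4.94.
broccoli + chickpeas: intersection lies outside the first quadrant.
Cheapest feasible corner: $4.94.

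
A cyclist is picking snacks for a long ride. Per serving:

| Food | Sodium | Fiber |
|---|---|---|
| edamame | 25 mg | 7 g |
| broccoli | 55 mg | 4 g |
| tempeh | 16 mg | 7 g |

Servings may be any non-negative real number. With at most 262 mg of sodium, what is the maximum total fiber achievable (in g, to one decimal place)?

114.6 g

Fiber per mg sodium: tempeh 0.4375, edamame 0.28, broccoli 0.07273.
With no serving limits, spend the whole sodium allowance on tempeh: 262 mg / 16 mg × 7 g = 114.6 g.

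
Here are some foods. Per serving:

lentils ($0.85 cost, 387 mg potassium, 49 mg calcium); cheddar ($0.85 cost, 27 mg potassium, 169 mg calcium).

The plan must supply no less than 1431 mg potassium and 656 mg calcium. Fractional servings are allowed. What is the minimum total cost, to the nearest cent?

lentils only: max(1431/387, 656/49) = 13.39 servings → $11.38.
cheddar only: max(1431/27, 656/169) = 53 servings → $45.05.
lentils + cheddar with both tight: 3.498 servings and 2.868 servings → $5.41.
Cheapest feasible corner: $5.41.

$5.41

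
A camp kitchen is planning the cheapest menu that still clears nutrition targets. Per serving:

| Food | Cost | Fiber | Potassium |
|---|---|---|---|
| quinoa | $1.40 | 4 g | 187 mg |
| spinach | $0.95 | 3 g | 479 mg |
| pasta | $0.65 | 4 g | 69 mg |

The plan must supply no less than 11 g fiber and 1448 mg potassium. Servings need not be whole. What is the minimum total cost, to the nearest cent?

$3.15

The cheapest plan sits at a corner of the feasible region — with two constraints it uses at most two foods.
quinoa only: max(11/4, 1448/187) = 7.743 servings → $10.84.
spinach only: max(11/3, 1448/479) = 3.667 servings → $3.48.
pasta only: max(11/4, 1448/69) = 20.99 servings → $13.64.
quinoa + spinach with both tight: 0.6827 servings and 2.756 servings → $3.57.
quinoa + pasta with both targets exact would need a negative amount; discard.
spinach + pasta with both tight: 2.945 servings and 0.5413 servings → $3.15.
The minimum over all feasible corners is $3.15.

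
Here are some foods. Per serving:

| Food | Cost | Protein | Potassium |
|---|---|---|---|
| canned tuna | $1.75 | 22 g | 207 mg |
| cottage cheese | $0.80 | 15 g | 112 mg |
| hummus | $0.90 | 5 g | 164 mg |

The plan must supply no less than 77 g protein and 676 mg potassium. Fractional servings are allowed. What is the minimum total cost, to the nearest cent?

For a min-cost LP with two ≥-constraints, a basic feasible solution has at most two positive variables.
canned tuna only: max(77/22, 676/207) = 3.5 servings → $6.12.
cottage cheese only: max(77/15, 676/112) = 6.036 servings → $4.83.
hummus only: max(77/5, 676/164) = 15.4 servings → $13.86.
canned tuna + cottage cheese with both tight: 2.365 servings and 1.665 servings → $5.47.
canned tuna + hummus with both targets exact would need a negative amount; discard.
cottage cheese + hummus with both tight: 4.867 servings and 0.7979 servings → $4.61.
Cheapest feasible corner: $4.61.

$4.61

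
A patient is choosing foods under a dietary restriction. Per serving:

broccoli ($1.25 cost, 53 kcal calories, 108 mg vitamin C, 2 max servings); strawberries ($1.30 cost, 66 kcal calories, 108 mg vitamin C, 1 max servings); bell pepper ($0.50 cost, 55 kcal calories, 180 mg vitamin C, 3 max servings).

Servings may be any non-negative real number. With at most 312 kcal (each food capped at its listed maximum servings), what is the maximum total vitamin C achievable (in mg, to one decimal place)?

823.1 mg

Vitamin C per kcal: bell pepper 3.273, broccoli 2.038, strawberries 1.636.
Take 3 servings of bell pepper: uses 165 kcal, +540.0 mg vitamin C (running total 540.0 mg).
Take 2 servings of broccoli: uses 106 kcal, +216.0 mg vitamin C (running total 756.0 mg).
Take 0.6212 servings of strawberries: uses 41 kcal, +67.1 mg vitamin C (running total 823.1 mg).
Filling greedily by vitamin C-per-kcal is optimal for one linear limit, giving 823.1 mg.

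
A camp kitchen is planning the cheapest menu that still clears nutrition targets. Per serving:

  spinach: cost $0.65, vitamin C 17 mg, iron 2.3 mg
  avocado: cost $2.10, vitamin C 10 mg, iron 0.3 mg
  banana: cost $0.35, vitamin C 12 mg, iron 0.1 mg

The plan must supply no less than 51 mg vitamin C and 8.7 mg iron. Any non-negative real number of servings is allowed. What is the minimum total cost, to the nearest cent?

Compare the cost at each extreme point of the feasible region.
spinach only: max(51/17, 8.7/2.3) = 3.783 servings → $2.46.
avocado only: max(51/10, 8.7/0.3) = 29 servings → $60.90.
banana only: max(51/12, 8.7/0.1) = 87 servings → $30.45.
spinach + avocado with both targets exact would need a negative amount; discard.
spinach + banana: the both-tight solution has a negative serving — not a feasible corner.
avocado + banana: the both-tight solution has a negative serving — not a feasible corner.
Cheapest feasible corner: $2.46.

$2.46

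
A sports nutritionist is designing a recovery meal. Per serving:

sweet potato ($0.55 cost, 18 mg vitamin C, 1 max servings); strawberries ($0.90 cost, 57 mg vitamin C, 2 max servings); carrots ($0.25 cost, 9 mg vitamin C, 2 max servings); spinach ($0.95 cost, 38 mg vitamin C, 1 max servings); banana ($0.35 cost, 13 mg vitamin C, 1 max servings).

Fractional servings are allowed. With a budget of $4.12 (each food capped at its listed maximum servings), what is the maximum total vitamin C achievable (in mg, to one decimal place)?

Vitamin C per dollar: strawberries 63.33, spinach 40, banana 37.14, carrots 36, sweet potato 32.73.
Take 2 servings of strawberries: spends $1.80, +114.0 mg vitamin C (running total 114.0 mg).
Take 1 serving of spinach: spends $0.95, +38.0 mg vitamin C (running total 152.0 mg).
Take 1 serving of banana: spends $0.35, +13.0 mg vitamin C (running total 165.0 mg).
Take 2 servings of carrots: spends $0.50, +18.0 mg vitamin C (running total 183.0 mg).
Take 0.9455 servings of sweet potato: spends $0.52, +17.0 mg vitamin C (running total 200.0 mg).
Greedy by best ratio exhausts the cost allowance optimally: 200.0 mg.

200.0 mg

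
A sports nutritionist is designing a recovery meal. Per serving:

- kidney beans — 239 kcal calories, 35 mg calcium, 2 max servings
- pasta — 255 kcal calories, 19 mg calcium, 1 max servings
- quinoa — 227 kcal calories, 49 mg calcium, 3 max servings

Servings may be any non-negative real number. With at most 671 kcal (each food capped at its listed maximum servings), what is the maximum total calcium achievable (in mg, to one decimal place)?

144.8 mg

Calcium per kcal: quinoa 0.2159, kidney beans 0.1464, pasta 0.07451.
Take 2.956 servings of quinoa: uses 671 kcal, +144.8 mg calcium (running total 144.8 mg).
Greedy by best ratio exhausts the calories allowance optimally: 144.8 mg.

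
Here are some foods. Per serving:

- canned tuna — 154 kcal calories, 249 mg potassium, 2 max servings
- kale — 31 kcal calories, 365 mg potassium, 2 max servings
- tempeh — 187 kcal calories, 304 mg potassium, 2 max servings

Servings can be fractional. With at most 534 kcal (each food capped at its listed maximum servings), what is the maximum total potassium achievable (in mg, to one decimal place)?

1496.5 mg

Potassium per kcal: kale 11.77, tempeh 1.626, canned tuna 1.617.
Take 2 servings of kale: uses 62 kcal, +730.0 mg potassium (running total 730.0 mg).
Take 2 servings of tempeh: uses 374 kcal, +608.0 mg potassium (running total 1338.0 mg).
Take 0.6364 servings of canned tuna: uses 98 kcal, +158.5 mg potassium (running total 1496.5 mg).
Filling greedily by potassium-per-kcal is optimal for one linear limit, giving 1496.5 mg.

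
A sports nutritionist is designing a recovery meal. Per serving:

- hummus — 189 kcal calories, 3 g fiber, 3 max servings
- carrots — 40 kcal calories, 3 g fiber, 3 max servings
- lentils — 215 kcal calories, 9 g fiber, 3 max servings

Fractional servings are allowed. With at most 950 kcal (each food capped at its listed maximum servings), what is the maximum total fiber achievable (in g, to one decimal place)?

38.9 g

Fiber per kcal: carrots 0.075, lentils 0.04186, hummus 0.01587.
Take 3 servings of carrots: uses 120 kcal, +9.0 g fiber (running total 9.0 g).
Take 3 servings of lentils: uses 645 kcal, +27.0 g fiber (running total 36.0 g).
Take 0.9788 servings of hummus: uses 185 kcal, +2.9 g fiber (running total 38.9 g).
Filling greedily by fiber-per-kcal is optimal for one linear limit, giving 38.9 g.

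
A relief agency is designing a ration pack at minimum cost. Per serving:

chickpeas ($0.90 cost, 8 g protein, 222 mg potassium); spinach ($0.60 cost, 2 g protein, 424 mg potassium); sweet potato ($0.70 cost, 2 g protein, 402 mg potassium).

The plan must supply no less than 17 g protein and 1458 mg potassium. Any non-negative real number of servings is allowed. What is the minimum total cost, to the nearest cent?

$2.92

chickpeas only: max(17/8, 1458/222) = 6.568 servings → $5.91.
spinach only: max(17/2, 1458/424) = 8.5 servings → $5.10.
sweet potato only: max(17/2, 1458/402) = 8.5 servings → $5.95.
chickpeas + spinach with both tight: 1.456 servings and 2.676 servings → $2.92.
chickpeas + sweet potato with both tight: 1.413 servings and 2.846 servings → $3.26.
spinach + sweet potato with both targets exact would need a negative amount; discard.
Cheapest feasible corner: $2.92.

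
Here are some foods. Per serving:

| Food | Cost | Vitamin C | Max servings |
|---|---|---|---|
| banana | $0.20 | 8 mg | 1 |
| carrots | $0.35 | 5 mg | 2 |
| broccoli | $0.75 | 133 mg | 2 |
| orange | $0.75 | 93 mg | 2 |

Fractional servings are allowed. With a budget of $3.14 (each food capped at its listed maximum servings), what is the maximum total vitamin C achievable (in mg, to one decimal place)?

Vitamin C per dollar: broccoli 177.3, orange 124, banana 40, carrots 14.29.
Take 2 servings of broccoli: spends $1.50, +266.0 mg vitamin C (running total 266.0 mg).
Take 2 servings of orange: spends $1.50, +186.0 mg vitamin C (running total 452.0 mg).
Take 0.7 servings of banana: spends $0.14, +5.6 mg vitamin C (running total 457.6 mg).
Greedy by best ratio exhausts the cost allowance optimally: 457.6 mg.

457.6 mg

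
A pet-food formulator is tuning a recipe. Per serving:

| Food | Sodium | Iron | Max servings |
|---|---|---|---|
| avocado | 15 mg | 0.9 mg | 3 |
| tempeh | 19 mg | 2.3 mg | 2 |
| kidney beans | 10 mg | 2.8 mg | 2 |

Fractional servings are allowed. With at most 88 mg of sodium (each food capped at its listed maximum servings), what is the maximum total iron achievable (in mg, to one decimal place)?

12.0 mg

Iron per mg sodium: kidney beans 0.28, tempeh 0.1211, avocado 0.06.
Take 2 servings of kidney beans: uses 20 mg sodium, +5.6 mg iron (running total 5.6 mg).
Take 2 servings of tempeh: uses 38 mg sodium, +4.6 mg iron (running total 10.2 mg).
Take 2 servings of avocado: uses 30 mg sodium, +1.8 mg iron (running total 12.0 mg).
Filling greedily by iron-per-mg sodium is optimal for one linear limit, giving 12.0 mg.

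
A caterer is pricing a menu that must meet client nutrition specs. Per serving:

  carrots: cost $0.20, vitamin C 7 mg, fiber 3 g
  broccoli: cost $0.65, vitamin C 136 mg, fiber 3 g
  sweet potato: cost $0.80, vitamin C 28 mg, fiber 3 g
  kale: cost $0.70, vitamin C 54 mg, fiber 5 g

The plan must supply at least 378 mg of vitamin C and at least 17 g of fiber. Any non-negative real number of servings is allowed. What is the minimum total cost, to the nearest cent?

Two binding constraints pin down two serving amounts, so the optimal mix uses at most two foods. The candidates are each food alone (scaled to the tighter of vitamin C/fiber) and each pair with both constraints tight.
carrots only: max(378/7, 17/3) = 54 servings → $10.80.
broccoli only: max(378/136, 17/3) = 5.667 servings → $3.68.
sweet potato only: max(378/28, 17/3) = 13.5 servings → $10.80.
kale only: max(378/54, 17/5) = 7 servings → $4.90.
carrots + broccoli with both tight: 3.044 servings and 2.623 servings → $2.31.
carrots + sweet potato: intersection lies outside the first quadrant.
carrots + kale: intersection lies outside the first quadrant.
broccoli + sweet potato with both tight: 2.031 servings and 3.636 servings → $4.23.
broccoli + kale with both tight: 1.876 servings and 2.274 servings → $2.81.
sweet potato + kale: the both-tight solution has a negative serving — not a feasible corner.
Cheapest feasible corner: $2.31.

$2.31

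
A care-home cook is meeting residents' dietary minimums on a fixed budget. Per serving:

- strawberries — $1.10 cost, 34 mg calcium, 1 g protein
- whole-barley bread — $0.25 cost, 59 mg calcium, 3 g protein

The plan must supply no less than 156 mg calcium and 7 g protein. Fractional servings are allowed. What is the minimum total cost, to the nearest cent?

$0.66

Two binding constraints pin down two serving amounts, so the optimal mix uses at most two foods. The candidates are each food alone (scaled to the tighter of calcium/protein) and each pair with both constraints tight.
strawberries only: max(156/34, 7/1) = 7 servings → $7.70.
whole-barley bread only: max(156/59, 7/3) = 2.644 servings → $0.66.
strawberries + whole-barley bread with both tight: 1.279 servings and 1.907 servings → $1.88.
The minimum over all feasible corners is $0.66.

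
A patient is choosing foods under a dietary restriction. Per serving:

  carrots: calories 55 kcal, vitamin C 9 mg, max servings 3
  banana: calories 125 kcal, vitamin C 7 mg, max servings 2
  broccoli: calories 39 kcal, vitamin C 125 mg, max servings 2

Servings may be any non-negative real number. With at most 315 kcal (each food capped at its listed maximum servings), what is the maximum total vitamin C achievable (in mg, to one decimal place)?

281.0 mg

Vitamin C per kcal: broccoli 3.205, carrots 0.1636, banana 0.056.
Take 2 servings of broccoli: uses 78 kcal, +250.0 mg vitamin C (running total 250.0 mg).
Take 3 servings of carrots: uses 165 kcal, +27.0 mg vitamin C (running total 277.0 mg).
Take 0.576 servings of banana: uses 72 kcal, +4.0 mg vitamin C (running total 281.0 mg).
Filling greedily by vitamin C-per-kcal is optimal for one linear limit, giving 281.0 mg.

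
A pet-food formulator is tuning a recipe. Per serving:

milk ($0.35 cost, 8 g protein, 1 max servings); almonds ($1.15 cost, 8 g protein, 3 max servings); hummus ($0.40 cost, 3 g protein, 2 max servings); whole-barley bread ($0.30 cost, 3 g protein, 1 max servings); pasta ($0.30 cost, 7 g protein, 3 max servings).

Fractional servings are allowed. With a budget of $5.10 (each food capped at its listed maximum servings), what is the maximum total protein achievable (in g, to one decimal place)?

Protein per dollar: pasta 23.33, milk 22.86, whole-barley bread 10, hummus 7.5, almonds 6.957.
Take 3 servings of pasta: spends $0.90, +21.0 g protein (running total 21.0 g).
Take 1 serving of milk: spends $0.35, +8.0 g protein (running total 29.0 g).
Take 1 serving of whole-barley bread: spends $0.30, +3.0 g protein (running total 32.0 g).
Take 2 servings of hummus: spends $0.80, +6.0 g protein (running total 38.0 g).
Take 2.391 servings of almonds: spends $2.75, +19.1 g protein (running total 57.1 g).
Greedy by best ratio exhausts the cost allowance optimally: 57.1 g.

57.1 g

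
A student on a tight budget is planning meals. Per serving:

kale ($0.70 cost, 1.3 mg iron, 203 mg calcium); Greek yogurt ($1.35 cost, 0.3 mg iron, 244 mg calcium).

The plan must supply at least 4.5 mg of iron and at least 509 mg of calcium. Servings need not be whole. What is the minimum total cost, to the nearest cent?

With two linear requirements the optimum uses one or two foods; enumerate the corners.
kale only: max(4.5/1.3, 509/203) = 3.462 servings → $2.42.
Greek yogurt only: max(4.5/0.3, 509/244) = 15 servings → $20.25.
kale + Greek yogurt with both targets exact would need a negative amount; discard.
The minimum over all feasible corners is $2.42.

$2.42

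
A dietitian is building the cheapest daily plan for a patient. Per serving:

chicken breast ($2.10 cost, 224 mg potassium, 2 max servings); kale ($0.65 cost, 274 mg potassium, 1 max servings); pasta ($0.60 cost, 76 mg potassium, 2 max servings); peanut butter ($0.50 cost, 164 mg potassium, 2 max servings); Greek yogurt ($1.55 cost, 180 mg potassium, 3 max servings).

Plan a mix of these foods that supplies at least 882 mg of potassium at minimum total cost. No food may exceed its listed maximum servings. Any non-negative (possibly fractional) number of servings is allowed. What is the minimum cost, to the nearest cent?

$3.95

Cost per mg of potassium: kale $0.0024, peanut butter $0.0030, pasta $0.0079, Greek yogurt $0.0086, chicken breast $0.0094.
Take 1 serving of kale: +274.0 mg potassium for $0.65 (total $0.65, still need 608.0 mg).
Take 2 servings of peanut butter: +328.0 mg potassium for $1.00 (total $1.65, still need 280.0 mg).
Take 2 servings of pasta: +152.0 mg potassium for $1.20 (total $2.85, still need 128.0 mg).
Take 0.7111 servings of Greek yogurt: +128.0 mg potassium for $1.10 (total $3.95, still need 0.0 mg).
Filling from the cheapest source first is optimal under one linear minimum: $3.95.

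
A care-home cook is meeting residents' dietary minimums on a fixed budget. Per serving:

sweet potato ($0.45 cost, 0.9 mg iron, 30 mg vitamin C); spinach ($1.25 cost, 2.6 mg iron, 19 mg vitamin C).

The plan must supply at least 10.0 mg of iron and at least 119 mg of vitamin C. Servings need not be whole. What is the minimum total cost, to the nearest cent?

$4.84

At the optimum either one food covers both requirements or two foods hit both targets exactly; no other combination can be cheaper.
sweet potato only: max(10.0/0.9, 119/30) = 11.11 servings → $5.00.
spinach only: max(10.0/2.6, 119/19) = 6.263 servings → $7.83.
sweet potato + spinach with both tight: 1.961 servings and 3.167 servings → $4.84.
The minimum over all feasible corners is $4.84.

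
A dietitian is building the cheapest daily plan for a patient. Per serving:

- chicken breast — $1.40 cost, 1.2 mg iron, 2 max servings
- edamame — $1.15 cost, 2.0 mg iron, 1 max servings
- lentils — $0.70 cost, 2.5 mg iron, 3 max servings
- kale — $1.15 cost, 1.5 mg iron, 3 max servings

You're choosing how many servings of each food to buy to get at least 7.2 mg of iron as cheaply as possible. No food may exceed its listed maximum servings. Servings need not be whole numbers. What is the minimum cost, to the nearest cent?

$2.02

Cost per mg of iron: lentils $0.2800, edamame $0.5750, kale $0.7667, chicken breast $1.1667.
Take 2.88 servings of lentils: +7.2 mg iron for $2.02 (total $2.02, still need 0.0 mg).
Greedy by cheapest-per-mg is optimal for a single linear constraint, so the minimum cost is $2.02.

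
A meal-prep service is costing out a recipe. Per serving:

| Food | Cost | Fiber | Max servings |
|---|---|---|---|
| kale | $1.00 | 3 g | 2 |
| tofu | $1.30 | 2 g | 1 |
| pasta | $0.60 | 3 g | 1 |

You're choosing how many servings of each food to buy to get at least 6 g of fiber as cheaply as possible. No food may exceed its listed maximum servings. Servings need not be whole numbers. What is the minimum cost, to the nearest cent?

Cost per g of fiber: pasta $0.2000, kale $0.3333, tofu $0.6500.
Take 1 serving of pasta: +3.0 g fiber for $0.60 (total $0.60, still need 3.0 g).
Take 1 serving of kale: +3.0 g fiber for $1.00 (total $1.60, still need 0.0 g).
Filling from the cheapest source first is optimal under one linear minimum: $1.60.

$1.60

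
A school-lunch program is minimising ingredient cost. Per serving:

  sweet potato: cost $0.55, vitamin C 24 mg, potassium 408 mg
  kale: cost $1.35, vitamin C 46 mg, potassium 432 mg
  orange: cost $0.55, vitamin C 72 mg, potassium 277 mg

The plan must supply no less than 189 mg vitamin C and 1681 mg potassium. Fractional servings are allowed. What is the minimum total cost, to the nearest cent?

Minimising a linear cost over {vitamin C ≥ 189, potassium ≥ 1681, servings ≥ 0} — the optimum is at a vertex, using one or two foods.
sweet potato only: max(189/24, 1681/408) = 7.875 servings → $4.33.
kale only: max(189/46, 1681/432) = 4.109 servings → $5.55.
orange only: max(189/72, 1681/277) = 6.069 servings → $3.34.
sweet potato + kale: the both-tight solution has a negative serving — not a feasible corner.
sweet potato + orange with both tight: 3.022 servings and 1.618 servings → $2.55.
kale + orange with both tight: 3.74 servings and 0.2354 servings → $5.18.
So the least-cost plan costs $2.55.

$2.55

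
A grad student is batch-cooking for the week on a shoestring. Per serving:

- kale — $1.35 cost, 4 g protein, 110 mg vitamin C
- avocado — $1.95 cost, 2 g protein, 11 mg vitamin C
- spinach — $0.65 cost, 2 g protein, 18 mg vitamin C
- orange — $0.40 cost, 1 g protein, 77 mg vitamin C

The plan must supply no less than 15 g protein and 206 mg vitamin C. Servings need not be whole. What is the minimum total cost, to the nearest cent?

$4.92

A basic optimal solution has at most two foods positive. Try each food alone and each pair with both targets met exactly.
kale only: max(15/4, 206/110) = 3.75 servings → $5.06.
avocado only: max(15/2, 206/11) = 18.73 servings → $36.52.
spinach only: max(15/2, 206/18) = 11.44 servings → $7.44.
orange only: max(15/1, 206/77) = 15 servings → $6.00.
kale + avocado with both tight: 1.403 servings and 4.693 servings → $11.05.
kale + spinach with both tight: 0.9595 servings and 5.581 servings → $4.92.
kale + orange with both targets exact would need a negative amount; discard.
avocado + spinach with both targets exact would need a negative amount; discard.
avocado + orange with both tight: 6.636 servings and 1.727 servings → $13.63.
spinach + orange with both tight: 6.978 servings and 1.044 servings → $4.95.
Cheapest feasible corner: $4.92.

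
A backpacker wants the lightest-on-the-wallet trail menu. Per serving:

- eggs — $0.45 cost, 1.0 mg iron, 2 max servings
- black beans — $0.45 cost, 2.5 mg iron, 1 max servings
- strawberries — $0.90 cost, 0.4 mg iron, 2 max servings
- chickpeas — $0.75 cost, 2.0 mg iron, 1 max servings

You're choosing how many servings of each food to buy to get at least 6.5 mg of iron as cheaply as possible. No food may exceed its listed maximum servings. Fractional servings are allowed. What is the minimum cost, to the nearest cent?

$2.10

Cost per mg of iron: black beans $0.1800, chickpeas $0.3750, eggs $0.4500, strawberries $2.2500.
Take 1 serving of black beans: +2.5 mg iron for $0.45 (total $0.45, still need 4.0 mg).
Take 1 serving of chickpeas: +2.0 mg iron for $0.75 (total $1.20, still need 2.0 mg).
Take 2 servings of eggs: +2.0 mg iron for $0.90 (total $2.10, still need 0.0 mg).
Filling from the cheapest source first is optimal under one linear minimum: $2.10.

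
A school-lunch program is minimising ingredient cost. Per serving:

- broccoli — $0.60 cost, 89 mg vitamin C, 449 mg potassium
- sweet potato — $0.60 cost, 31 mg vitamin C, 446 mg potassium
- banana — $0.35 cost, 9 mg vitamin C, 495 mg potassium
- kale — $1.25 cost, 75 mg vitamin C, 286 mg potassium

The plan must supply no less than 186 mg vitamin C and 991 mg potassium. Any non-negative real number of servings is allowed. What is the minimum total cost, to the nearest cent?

$1.29

With two linear requirements the optimum uses one or two foods; enumerate the corners.
broccoli only: max(186/89, 991/449) = 2.207 servings → $1.32.
sweet potato only: max(186/31, 991/446) = 6 servings → $3.60.
banana only: max(186/9, 991/495) = 20.67 servings → $7.23.
kale only: max(186/75, 991/286) = 3.465 servings → $4.33.
broccoli + sweet potato with both tight: 2.027 servings and 0.1818 servings → $1.33.
broccoli + banana with both tight: 2.078 servings and 0.1171 servings → $1.29.
broccoli + kale: the both-tight solution has a negative serving — not a feasible corner.
sweet potato + banana: the both-tight solution has a negative serving — not a feasible corner.
sweet potato + kale with both tight: 0.8595 servings and 2.125 servings → $3.17.
banana + kale with both tight: 0.6115 servings and 2.407 servings → $3.22.
The minimum over all feasible corners is $1.29.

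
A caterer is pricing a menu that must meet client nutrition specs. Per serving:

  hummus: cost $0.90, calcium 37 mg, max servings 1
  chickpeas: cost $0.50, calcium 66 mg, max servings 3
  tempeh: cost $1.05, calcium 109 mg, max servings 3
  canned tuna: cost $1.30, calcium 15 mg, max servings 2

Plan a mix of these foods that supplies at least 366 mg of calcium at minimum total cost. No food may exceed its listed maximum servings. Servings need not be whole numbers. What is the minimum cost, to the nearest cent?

Cost per mg of calcium: chickpeas $0.0076, tempeh $0.0096, hummus $0.0243, canned tuna $0.0867.
Take 3 servings of chickpeas: +198.0 mg calcium for $1.50 (total $1.50, still need 168.0 mg).
Take 1.541 servings of tempeh: +168.0 mg calcium for $1.62 (total $3.12, still need 0.0 mg).
Greedy by cheapest-per-mg is optimal for a single linear constraint, so the minimum cost is $3.12.

$3.12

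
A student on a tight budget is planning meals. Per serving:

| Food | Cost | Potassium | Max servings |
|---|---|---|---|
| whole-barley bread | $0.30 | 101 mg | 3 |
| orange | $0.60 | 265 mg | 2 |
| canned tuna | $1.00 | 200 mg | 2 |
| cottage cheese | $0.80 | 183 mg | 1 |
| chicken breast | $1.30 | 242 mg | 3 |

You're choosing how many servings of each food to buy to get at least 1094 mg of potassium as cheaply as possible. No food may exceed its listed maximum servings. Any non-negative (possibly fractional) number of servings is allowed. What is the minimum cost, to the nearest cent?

Cost per mg of potassium: orange $0.0023, whole-barley bread $0.0030, cottage cheese $0.0044, canned tuna $0.0050, chicken breast $0.0054.
Take 2 servings of orange: +530.0 mg potassium for $1.20 (total $1.20, still need 564.0 mg).
Take 3 servings of whole-barley bread: +303.0 mg potassium for $0.90 (total $2.10, still need 261.0 mg).
Take 1 serving of cottage cheese: +183.0 mg potassium for $0.80 (total $2.90, still need 78.0 mg).
Take 0.39 servings of canned tuna: +78.0 mg potassium for $0.39 (total $3.29, still need 0.0 mg).
Greedy by cheapest-per-mg is optimal for a single linear constraint, so the minimum cost is $3.29.

$3.29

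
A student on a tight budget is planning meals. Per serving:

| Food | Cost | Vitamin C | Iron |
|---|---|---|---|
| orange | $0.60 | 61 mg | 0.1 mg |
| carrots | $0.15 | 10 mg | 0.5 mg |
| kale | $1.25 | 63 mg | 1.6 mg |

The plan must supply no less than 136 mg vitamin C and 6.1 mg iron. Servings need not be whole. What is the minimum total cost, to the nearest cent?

$1.97

An LP optimum is at a vertex; with two nutrient constraints at most two foods are used. Check each candidate.
orange only: max(136/61, 6.1/0.1) = 61 servings → $36.60.
carrots only: max(136/10, 6.1/0.5) = 13.6 servings → $2.04.
kale only: max(136/63, 6.1/1.6) = 3.812 servings → $4.77.
orange + carrots with both tight: 0.2373 servings and 12.15 servings → $1.97.
orange + kale with both targets exact would need a negative amount; discard.
carrots + kale with both tight: 10.75 servings and 0.4516 servings → $2.18.
The minimum over all feasible corners is $1.97.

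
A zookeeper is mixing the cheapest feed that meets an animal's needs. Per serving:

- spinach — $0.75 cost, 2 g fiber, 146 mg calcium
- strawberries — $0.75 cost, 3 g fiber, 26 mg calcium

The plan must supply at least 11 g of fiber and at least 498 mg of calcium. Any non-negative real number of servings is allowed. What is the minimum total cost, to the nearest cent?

Two binding constraints pin down two serving amounts, so the optimal mix uses at most two foods. The candidates are each food alone (scaled to the tighter of fiber/calcium) and each pair with both constraints tight.
spinach only: max(11/2, 498/146) = 5.5 servings → $4.12.
strawberries only: max(11/3, 498/26) = 19.15 servings → $14.37.
spinach + strawberries with both tight: 3.13 servings and 1.58 servings → $3.53.
The minimum over all feasible corners is $3.53.

$3.53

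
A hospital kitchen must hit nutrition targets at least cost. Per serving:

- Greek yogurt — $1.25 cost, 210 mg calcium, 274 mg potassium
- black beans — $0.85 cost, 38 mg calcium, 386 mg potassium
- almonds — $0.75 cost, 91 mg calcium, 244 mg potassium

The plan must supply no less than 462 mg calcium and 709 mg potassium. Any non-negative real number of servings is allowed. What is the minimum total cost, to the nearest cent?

With two linear requirements the optimum uses one or two foods; enumerate the corners.
Greek yogurt only: max(462/210, 709/274) = 2.588 servings → $3.23.
black beans only: max(462/38, 709/386) = 12.16 servings → $10.33.
almonds only: max(462/91, 709/244) = 5.077 servings → $3.81.
Greek yogurt + black beans with both tight: 2.143 servings and 0.3157 servings → $2.95.
Greek yogurt + almonds with both tight: 1.833 servings and 0.8478 servings → $2.93.
black beans + almonds: the both-tight solution has a negative serving — not a feasible corner.
So the least-cost plan costs $2.93.

$2.93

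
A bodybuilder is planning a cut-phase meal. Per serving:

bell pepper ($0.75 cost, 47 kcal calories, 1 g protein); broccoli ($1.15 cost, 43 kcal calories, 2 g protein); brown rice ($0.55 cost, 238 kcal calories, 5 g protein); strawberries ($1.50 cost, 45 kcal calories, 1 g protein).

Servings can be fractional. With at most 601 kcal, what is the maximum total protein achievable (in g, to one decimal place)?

Protein per kcal: broccoli 0.04651, strawberries 0.02222, bell pepper 0.02128, brown rice 0.02101.
With no serving limits, spend the whole calories allowance on broccoli: 601 kcal / 43 kcal × 2 g = 28.0 g.

28.0 g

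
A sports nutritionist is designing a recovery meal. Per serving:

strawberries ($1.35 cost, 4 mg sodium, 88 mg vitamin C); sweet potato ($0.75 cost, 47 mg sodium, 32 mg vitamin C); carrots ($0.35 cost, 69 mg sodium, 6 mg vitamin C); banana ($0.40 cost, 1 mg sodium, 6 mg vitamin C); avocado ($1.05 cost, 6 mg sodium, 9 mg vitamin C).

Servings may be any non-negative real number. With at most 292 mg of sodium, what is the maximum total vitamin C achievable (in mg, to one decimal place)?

Vitamin C per mg sodium: strawberries 22, banana 6, avocado 1.5, sweet potato 0.6809, carrots 0.08696.
With no serving limits, spend the whole sodium allowance on strawberries: 292 mg / 4 mg × 88 mg = 6424.0 mg.

6424.0 mg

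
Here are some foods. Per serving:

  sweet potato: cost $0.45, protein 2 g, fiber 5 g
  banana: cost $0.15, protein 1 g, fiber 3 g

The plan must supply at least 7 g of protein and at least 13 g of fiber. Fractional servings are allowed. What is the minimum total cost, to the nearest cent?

$1.05

At the optimum either one food covers both requirements or two foods hit both targets exactly; no other combination can be cheaper.
sweet potato only: max(7/2, 13/5) = 3.5 servings → $1.57.
banana only: max(7/1, 13/3) = 7 servings → $1.05.
sweet potato + banana with both targets exact would need a negative amount; discard.
The minimum over all feasible corners is $1.05.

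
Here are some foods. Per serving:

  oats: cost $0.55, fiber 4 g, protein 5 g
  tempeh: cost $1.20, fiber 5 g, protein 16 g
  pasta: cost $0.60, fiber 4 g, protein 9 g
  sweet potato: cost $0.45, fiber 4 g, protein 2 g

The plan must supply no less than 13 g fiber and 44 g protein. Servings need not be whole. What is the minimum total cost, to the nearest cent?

$2.93

For a min-cost LP with two ≥-constraints, a basic feasible solution has at most two positive variables.
oats only: max(13/4, 44/5) = 8.8 servings → $4.84.
tempeh only: max(13/5, 44/16) = 2.75 servings → $3.30.
pasta only: max(13/4, 44/9) = 4.889 servings → $2.93.
sweet potato only: max(13/4, 44/2) = 22 servings → $9.90.
oats + tempeh with both targets exact would need a negative amount; discard.
oats + pasta with both targets exact would need a negative amount; discard.
oats + sweet potato with both targets exact would need a negative amount; discard.
tempeh + pasta: the both-tight solution has a negative serving — not a feasible corner.
tempeh + sweet potato: intersection lies outside the first quadrant.
pasta + sweet potato with both targets exact would need a negative amount; discard.
Cheapest feasible corner: $2.93.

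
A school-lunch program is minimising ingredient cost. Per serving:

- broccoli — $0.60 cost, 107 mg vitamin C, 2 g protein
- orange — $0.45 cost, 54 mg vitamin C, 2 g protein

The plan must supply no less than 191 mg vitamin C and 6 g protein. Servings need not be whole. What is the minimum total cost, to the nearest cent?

Two binding constraints pin down two serving amounts, so the optimal mix uses at most two foods. The candidates are each food alone (scaled to the tighter of vitamin C/protein) and each pair with both constraints tight.
broccoli only: max(191/107, 6/2) = 3 servings → $1.80.
orange only: max(191/54, 6/2) = 3.537 servings → $1.59.
broccoli + orange with both tight: 0.5472 servings and 2.453 servings → $1.43.
The minimum over all feasible corners is $1.43.

$1.43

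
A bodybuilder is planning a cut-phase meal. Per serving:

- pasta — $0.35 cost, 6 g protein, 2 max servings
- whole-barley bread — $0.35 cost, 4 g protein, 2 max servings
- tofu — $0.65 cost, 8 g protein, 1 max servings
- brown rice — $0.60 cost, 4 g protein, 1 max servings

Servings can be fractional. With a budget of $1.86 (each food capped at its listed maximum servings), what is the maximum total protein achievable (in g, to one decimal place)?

Protein per dollar: pasta 17.14, tofu 12.31, whole-barley bread 11.43, brown rice 6.667.
Take 2 servings of pasta: spends $0.70, +12.0 g protein (running total 12.0 g).
Take 1 serving of tofu: spends $0.65, +8.0 g protein (running total 20.0 g).
Take 1.457 servings of whole-barley bread: spends $0.51, +5.8 g protein (running total 25.8 g).
Greedy by best ratio exhausts the cost allowance optimally: 25.8 g.

25.8 g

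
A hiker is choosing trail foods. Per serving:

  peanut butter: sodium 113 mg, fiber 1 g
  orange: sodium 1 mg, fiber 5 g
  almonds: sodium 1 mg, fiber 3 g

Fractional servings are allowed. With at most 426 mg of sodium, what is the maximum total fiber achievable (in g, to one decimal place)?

2130.0 g

Fiber per mg sodium: orange 5, almonds 3, peanut butter 0.00885.
With no serving limits, spend the whole sodium allowance on orange: 426 mg / 1 mg × 5 g = 2130.0 g.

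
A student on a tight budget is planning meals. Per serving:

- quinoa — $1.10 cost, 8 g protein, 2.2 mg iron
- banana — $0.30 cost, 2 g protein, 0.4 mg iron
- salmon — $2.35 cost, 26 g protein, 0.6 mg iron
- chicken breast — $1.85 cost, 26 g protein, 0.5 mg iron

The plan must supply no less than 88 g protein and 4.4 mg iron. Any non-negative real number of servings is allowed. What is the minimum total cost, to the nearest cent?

quinoa only: max(88/8, 4.4/2.2) = 11 servings → $12.10.
banana only: max(88/2, 4.4/0.4) = 44 servings → $13.20.
salmon only: max(88/26, 4.4/0.6) = 7.333 servings → $17.23.
chicken breast only: max(88/26, 4.4/0.5) = 8.8 servings → $16.28.
quinoa + banana: intersection lies outside the first quadrant.
quinoa + salmon with both tight: 1.176 servings and 3.023 servings → $8.40.
quinoa + chicken breast with both tight: 1.323 servings and 2.977 servings → $6.96.
banana + salmon with both tight: 6.696 servings and 2.87 servings → $8.75.
banana + chicken breast with both tight: 7.489 servings and 2.809 servings → $7.44.
salmon + chicken breast: intersection lies outside the first quadrant.
Cheapest feasible corner: $6.96.

$6.96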